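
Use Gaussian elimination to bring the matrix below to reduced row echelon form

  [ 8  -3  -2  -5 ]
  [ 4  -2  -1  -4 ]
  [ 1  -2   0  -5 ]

[[1, 0, 0, 1], [0, 1, 0, 3], [0, 0, 1, 2]]

Multiply ρ1 by 1/8.
  [ 1  -3/8  -1/4  -5/8 ]
  [ 4    -2    -1    -4 ]
  [ 1    -2     0    -5 ]
Subtract 4 times ρ1 from ρ2.
  [ 1  -3/8  -1/4  -5/8 ]
  [ 0  -1/2     0  -3/2 ]
  [ 1    -2     0    -5 ]
Subtract ρ1 from ρ3.
  [ 1   -3/8  -1/4   -5/8 ]
  [ 0   -1/2     0   -3/2 ]
  [ 0  -13/8   1/4  -35/8 ]
Multiply ρ2 by -2.
  [ 1   -3/8  -1/4   -5/8 ]
  [ 0      1     0      3 ]
  [ 0  -13/8   1/4  -35/8 ]
Add 13/8 times ρ2 to ρ3.
  [ 1  -3/8  -1/4  -5/8 ]
  [ 0     1     0     3 ]
  [ 0     0   1/4   1/2 ]
Multiply ρ3 by 4.
  [ 1  -3/8  -1/4  -5/8 ]
  [ 0     1     0     3 ]
  [ 0     0     1     2 ]
Add 1/4 times ρ3 to ρ1.
  [ 1  -3/8  0  -1/8 ]
  [ 0     1  0     3 ]
  [ 0     0  1     2 ]
Add 3/8 times ρ2 to ρ1.
  [ 1  0  0  1 ]
  [ 0  1  0  3 ]
  [ 0  0  1  2 ]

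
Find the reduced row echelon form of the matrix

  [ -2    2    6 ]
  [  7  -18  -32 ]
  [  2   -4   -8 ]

Multiply R1 by -1/2.
Subtract 7 times R1 from R2.
Subtract 2 times R1 from R3.
Multiply R2 by -1/11.
Add 2 times R2 to R3.
Add R2 to R1.

[[1, 0, -2], [0, 1, 1], [0, 0, 0]]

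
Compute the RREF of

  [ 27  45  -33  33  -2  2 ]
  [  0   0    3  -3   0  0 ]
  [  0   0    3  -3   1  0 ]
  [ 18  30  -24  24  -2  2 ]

[[1, 5/3, 0, 0, 0, 0], [0, 0, 1, -1, 0, 0], [0, 0, 0, 0, 1, 0], [0, 0, 0, 0, 0, 1]]

R1 -> 1/27·R1
R4 -> R4 − 18·R1
R2 -> 1/3·R2
R3 -> R3 − 3·R2
R4 -> R4 + 2·R2
R4 -> R4 + 2/3·R3
R4 -> 3/2·R4
R1 -> R1 − 2/27·R4
R1 -> R1 + 2/27·R3
R1 -> R1 + 11/9·R2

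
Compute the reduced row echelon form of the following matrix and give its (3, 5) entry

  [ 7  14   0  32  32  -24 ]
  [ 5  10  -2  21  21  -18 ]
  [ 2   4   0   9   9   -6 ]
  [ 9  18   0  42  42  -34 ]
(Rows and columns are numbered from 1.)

r1 := 1/7·r1
  [ 1   2   0  32/7  32/7  -24/7 ]
  [ 5  10  -2    21    21    -18 ]
  [ 2   4   0     9     9     -6 ]
  [ 9  18   0    42    42    -34 ]
r2 := r2 − 5·r1
  [ 1   2   0   32/7   32/7  -24/7 ]
  [ 0   0  -2  -13/7  -13/7   -6/7 ]
  [ 2   4   0      9      9     -6 ]
  [ 9  18   0     42     42    -34 ]
r3 := r3 − 2·r1
  [ 1   2   0   32/7   32/7  -24/7 ]
  [ 0   0  -2  -13/7  -13/7   -6/7 ]
  [ 0   0   0   -1/7   -1/7    6/7 ]
  [ 9  18   0     42     42    -34 ]
r4 := r4 − 9·r1
  [ 1  2   0   32/7   32/7  -24/7 ]
  [ 0  0  -2  -13/7  -13/7   -6/7 ]
  [ 0  0   0   -1/7   -1/7    6/7 ]
  [ 0  0   0    6/7    6/7  -22/7 ]
r2 := -1/2·r2
  [ 1  2  0   32/7   32/7  -24/7 ]
  [ 0  0  1  13/14  13/14    3/7 ]
  [ 0  0  0   -1/7   -1/7    6/7 ]
  [ 0  0  0    6/7    6/7  -22/7 ]
r3 := -7·r3
  [ 1  2  0   32/7   32/7  -24/7 ]
  [ 0  0  1  13/14  13/14    3/7 ]
  [ 0  0  0      1      1     -6 ]
  [ 0  0  0    6/7    6/7  -22/7 ]
r4 := r4 − 6/7·r3
  [ 1  2  0   32/7   32/7  -24/7 ]
  [ 0  0  1  13/14  13/14    3/7 ]
  [ 0  0  0      1      1     -6 ]
  [ 0  0  0      0      0      2 ]
r4 := 1/2·r4
  [ 1  2  0   32/7   32/7  -24/7 ]
  [ 0  0  1  13/14  13/14    3/7 ]
  [ 0  0  0      1      1     -6 ]
  [ 0  0  0      0      0      1 ]
r3 := r3 + 6·r4
  [ 1  2  0   32/7   32/7  -24/7 ]
  [ 0  0  1  13/14  13/14    3/7 ]
  [ 0  0  0      1      1      0 ]
  [ 0  0  0      0      0      1 ]
r2 := r2 − 3/7·r4
  [ 1  2  0   32/7   32/7  -24/7 ]
  [ 0  0  1  13/14  13/14      0 ]
  [ 0  0  0      1      1      0 ]
  [ 0  0  0      0      0      1 ]
r1 := r1 + 24/7·r4
  [ 1  2  0   32/7   32/7  0 ]
  [ 0  0  1  13/14  13/14  0 ]
  [ 0  0  0      1      1  0 ]
  [ 0  0  0      0      0  1 ]
r2 := r2 − 13/14·r3
  [ 1  2  0  32/7  32/7  0 ]
  [ 0  0  1     0     0  0 ]
  [ 0  0  0     1     1  0 ]
  [ 0  0  0     0     0  1 ]
r1 := r1 − 32/7·r3
  [ 1  2  0  0  0  0 ]
  [ 0  0  1  0  0  0 ]
  [ 0  0  0  1  1  0 ]
  [ 0  0  0  0  0  1 ]

1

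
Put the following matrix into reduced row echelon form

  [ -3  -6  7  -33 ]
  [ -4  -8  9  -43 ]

[[1, 2, 0, 4], [0, 0, 1, -3]]

ρ1 → -1/3·ρ1
ρ2 → ρ2 + 4·ρ1
ρ2 → -3·ρ2
ρ1 → ρ1 + 7/3·ρ2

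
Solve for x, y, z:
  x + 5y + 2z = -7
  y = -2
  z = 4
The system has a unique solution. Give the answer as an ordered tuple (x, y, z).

Form the augmented matrix and row-reduce:
  [ 1  5  2  |  -7 ]
  [ 0  1  0  |  -2 ]
  [ 0  0  1  |   4 ]
R1 ← R1 − 2·R3
  [ 1  5  0  |  -15 ]
  [ 0  1  0  |   -2 ]
  [ 0  0  1  |    4 ]
R1 ← R1 − 5·R2
  [ 1  0  0  |  -5 ]
  [ 0  1  0  |  -2 ]
  [ 0  0  1  |   4 ]
Reading off the last column: x = -5, y = -2, z = 4.

(-5, -2, 4)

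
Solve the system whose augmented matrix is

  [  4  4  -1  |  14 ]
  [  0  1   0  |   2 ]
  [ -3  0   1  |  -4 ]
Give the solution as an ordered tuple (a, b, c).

Multiply R1 by 1/4.
  [  1  1  -1/4  |  7/2 ]
  [  0  1     0  |    2 ]
  [ -3  0     1  |   -4 ]
Add 3 times R1 to R3.
  [ 1  1  -1/4  |   7/2 ]
  [ 0  1     0  |     2 ]
  [ 0  3   1/4  |  13/2 ]
Subtract 3 times R2 from R3.
  [ 1  1  -1/4  |  7/2 ]
  [ 0  1     0  |    2 ]
  [ 0  0   1/4  |  1/2 ]
Multiply R3 by 4.
  [ 1  1  -1/4  |  7/2 ]
  [ 0  1     0  |    2 ]
  [ 0  0     1  |    2 ]
Add 1/4 times R3 to R1.
  [ 1  1  0  |  4 ]
  [ 0  1  0  |  2 ]
  [ 0  0  1  |  2 ]
Subtract R2 from R1.
  [ 1  0  0  |  2 ]
  [ 0  1  0  |  2 ]
  [ 0  0  1  |  2 ]
Reading off the last column: a = 2, b = 2, c = 2.

(2, 2, 2)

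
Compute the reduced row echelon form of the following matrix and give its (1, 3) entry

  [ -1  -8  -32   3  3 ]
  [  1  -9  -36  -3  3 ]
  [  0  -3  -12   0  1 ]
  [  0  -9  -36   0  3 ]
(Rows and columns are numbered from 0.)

0

R1 -> -1·R1
  [ 1   8   32  -3  -3 ]
  [ 1  -9  -36  -3   3 ]
  [ 0  -3  -12   0   1 ]
  [ 0  -9  -36   0   3 ]
R2 -> R2 − R1
  [ 1    8   32  -3  -3 ]
  [ 0  -17  -68   0   6 ]
  [ 0   -3  -12   0   1 ]
  [ 0   -9  -36   0   3 ]
R2 -> -1/17·R2
  [ 1   8   32  -3     -3 ]
  [ 0   1    4   0  -6/17 ]
  [ 0  -3  -12   0      1 ]
  [ 0  -9  -36   0      3 ]
R3 -> R3 + 3·R2
  [ 1   8   32  -3     -3 ]
  [ 0   1    4   0  -6/17 ]
  [ 0   0    0   0  -1/17 ]
  [ 0  -9  -36   0      3 ]
R4 -> R4 + 9·R2
  [ 1  8  32  -3     -3 ]
  [ 0  1   4   0  -6/17 ]
  [ 0  0   0   0  -1/17 ]
  [ 0  0   0   0  -3/17 ]
R3 -> -17·R3
  [ 1  8  32  -3     -3 ]
  [ 0  1   4   0  -6/17 ]
  [ 0  0   0   0      1 ]
  [ 0  0   0   0  -3/17 ]
R4 -> R4 + 3/17·R3
  [ 1  8  32  -3     -3 ]
  [ 0  1   4   0  -6/17 ]
  [ 0  0   0   0      1 ]
  [ 0  0   0   0      0 ]
R2 -> R2 + 6/17·R3
  [ 1  8  32  -3  -3 ]
  [ 0  1   4   0   0 ]
  [ 0  0   0   0   1 ]
  [ 0  0   0   0   0 ]
R1 -> R1 + 3·R3
  [ 1  8  32  -3  0 ]
  [ 0  1   4   0  0 ]
  [ 0  0   0   0  1 ]
  [ 0  0   0   0  0 ]
R1 -> R1 − 8·R2
  [ 1  0  0  -3  0 ]
  [ 0  1  4   0  0 ]
  [ 0  0  0   0  1 ]
  [ 0  0  0   0  0 ]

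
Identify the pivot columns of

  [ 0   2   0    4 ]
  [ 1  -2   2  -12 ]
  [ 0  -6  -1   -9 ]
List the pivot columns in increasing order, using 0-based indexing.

Swap R1 and R2.
  [ 1  -2   2  -12 ]
  [ 0   2   0    4 ]
  [ 0  -6  -1   -9 ]
Multiply R2 by 1/2.
  [ 1  -2   2  -12 ]
  [ 0   1   0    2 ]
  [ 0  -6  -1   -9 ]
Add 6 times R2 to R3.
  [ 1  -2   2  -12 ]
  [ 0   1   0    2 ]
  [ 0   0  -1    3 ]
Multiply R3 by -1.
  [ 1  -2  2  -12 ]
  [ 0   1  0    2 ]
  [ 0   0  1   -3 ]
Subtract 2 times R3 from R1.
  [ 1  -2  0  -6 ]
  [ 0   1  0   2 ]
  [ 0   0  1  -3 ]
Add 2 times R2 to R1.
  [ 1  0  0  -2 ]
  [ 0  1  0   2 ]
  [ 0  0  1  -3 ]
Pivot columns are the columns containing a leading 1.

0, 1, 2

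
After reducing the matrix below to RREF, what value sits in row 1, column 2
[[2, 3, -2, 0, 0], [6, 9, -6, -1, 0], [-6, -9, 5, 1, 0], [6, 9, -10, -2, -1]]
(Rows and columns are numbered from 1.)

R1 := 1/2·R1
  [  1  3/2   -1   0   0 ]
  [  6    9   -6  -1   0 ]
  [ -6   -9    5   1   0 ]
  [  6    9  -10  -2  -1 ]
R2 := R2 − 6·R1
  [  1  3/2   -1   0   0 ]
  [  0    0    0  -1   0 ]
  [ -6   -9    5   1   0 ]
  [  6    9  -10  -2  -1 ]
R3 := R3 + 6·R1
  [ 1  3/2   -1   0   0 ]
  [ 0    0    0  -1   0 ]
  [ 0    0   -1   1   0 ]
  [ 6    9  -10  -2  -1 ]
R4 := R4 − 6·R1
  [ 1  3/2  -1   0   0 ]
  [ 0    0   0  -1   0 ]
  [ 0    0  -1   1   0 ]
  [ 0    0  -4  -2  -1 ]
R2 ↔ R3
  [ 1  3/2  -1   0   0 ]
  [ 0    0  -1   1   0 ]
  [ 0    0   0  -1   0 ]
  [ 0    0  -4  -2  -1 ]
R2 := -1·R2
  [ 1  3/2  -1   0   0 ]
  [ 0    0   1  -1   0 ]
  [ 0    0   0  -1   0 ]
  [ 0    0  -4  -2  -1 ]
R4 := R4 + 4·R2
  [ 1  3/2  -1   0   0 ]
  [ 0    0   1  -1   0 ]
  [ 0    0   0  -1   0 ]
  [ 0    0   0  -6  -1 ]
R3 := -1·R3
  [ 1  3/2  -1   0   0 ]
  [ 0    0   1  -1   0 ]
  [ 0    0   0   1   0 ]
  [ 0    0   0  -6  -1 ]
R4 := R4 + 6·R3
  [ 1  3/2  -1   0   0 ]
  [ 0    0   1  -1   0 ]
  [ 0    0   0   1   0 ]
  [ 0    0   0   0  -1 ]
R4 := -1·R4
  [ 1  3/2  -1   0  0 ]
  [ 0    0   1  -1  0 ]
  [ 0    0   0   1  0 ]
  [ 0    0   0   0  1 ]
R2 := R2 + R3
  [ 1  3/2  -1  0  0 ]
  [ 0    0   1  0  0 ]
  [ 0    0   0  1  0 ]
  [ 0    0   0  0  1 ]
R1 := R1 + R2
  [ 1  3/2  0  0  0 ]
  [ 0    0  1  0  0 ]
  [ 0    0  0  1  0 ]
  [ 0    0  0  0  1 ]

3/2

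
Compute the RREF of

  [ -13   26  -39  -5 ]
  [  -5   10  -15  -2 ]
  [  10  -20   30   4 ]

[[1, -2, 3, 0], [0, 0, 0, 1], [0, 0, 0, 0]]

R1 ← -1/13·R1
  [  1   -2    3  5/13 ]
  [ -5   10  -15    -2 ]
  [ 10  -20   30     4 ]
R2 ← R2 + 5·R1
  [  1   -2   3   5/13 ]
  [  0    0   0  -1/13 ]
  [ 10  -20  30      4 ]
R3 ← R3 − 10·R1
  [ 1  -2  3   5/13 ]
  [ 0   0  0  -1/13 ]
  [ 0   0  0   2/13 ]
R2 ← -13·R2
  [ 1  -2  3  5/13 ]
  [ 0   0  0     1 ]
  [ 0   0  0  2/13 ]
R3 ← R3 − 2/13·R2
  [ 1  -2  3  5/13 ]
  [ 0   0  0     1 ]
  [ 0   0  0     0 ]
R1 ← R1 − 5/13·R2
  [ 1  -2  3  0 ]
  [ 0   0  0  1 ]
  [ 0   0  0  0 ]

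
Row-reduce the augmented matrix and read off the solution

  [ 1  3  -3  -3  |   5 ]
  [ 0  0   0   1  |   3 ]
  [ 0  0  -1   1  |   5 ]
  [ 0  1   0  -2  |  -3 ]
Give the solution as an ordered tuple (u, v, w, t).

R2 ↔ R4
  [ 1  3  -3  -3  |   5 ]
  [ 0  1   0  -2  |  -3 ]
  [ 0  0  -1   1  |   5 ]
  [ 0  0   0   1  |   3 ]
R3 ← -1·R3
  [ 1  3  -3  -3  |   5 ]
  [ 0  1   0  -2  |  -3 ]
  [ 0  0   1  -1  |  -5 ]
  [ 0  0   0   1  |   3 ]
R3 ← R3 + R4
  [ 1  3  -3  -3  |   5 ]
  [ 0  1   0  -2  |  -3 ]
  [ 0  0   1   0  |  -2 ]
  [ 0  0   0   1  |   3 ]
R2 ← R2 + 2·R4
  [ 1  3  -3  -3  |   5 ]
  [ 0  1   0   0  |   3 ]
  [ 0  0   1   0  |  -2 ]
  [ 0  0   0   1  |   3 ]
R1 ← R1 + 3·R4
  [ 1  3  -3  0  |  14 ]
  [ 0  1   0  0  |   3 ]
  [ 0  0   1  0  |  -2 ]
  [ 0  0   0  1  |   3 ]
R1 ← R1 + 3·R3
  [ 1  3  0  0  |   8 ]
  [ 0  1  0  0  |   3 ]
  [ 0  0  1  0  |  -2 ]
  [ 0  0  0  1  |   3 ]
R1 ← R1 − 3·R2
  [ 1  0  0  0  |  -1 ]
  [ 0  1  0  0  |   3 ]
  [ 0  0  1  0  |  -2 ]
  [ 0  0  0  1  |   3 ]
Reading off the last column: u = -1, v = 3, w = -2, t = 3.

(-1, 3, -2, 3)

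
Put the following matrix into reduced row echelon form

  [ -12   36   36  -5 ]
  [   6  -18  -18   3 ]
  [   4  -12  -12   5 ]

R1 -> -1/12·R1
R2 -> R2 − 6·R1
R3 -> R3 − 4·R1
R2 -> 2·R2
R3 -> R3 − 10/3·R2
R1 -> R1 − 5/12·R2

[[1, -3, -3, 0], [0, 0, 0, 1], [0, 0, 0, 0]]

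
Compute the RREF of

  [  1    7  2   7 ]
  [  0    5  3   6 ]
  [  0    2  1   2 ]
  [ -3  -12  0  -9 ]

[[1, 0, 0, 3], [0, 1, 0, 0], [0, 0, 1, 2], [0, 0, 0, 0]]

ρ4 ← ρ4 + 3·ρ1
  [ 1  7  2   7 ]
  [ 0  5  3   6 ]
  [ 0  2  1   2 ]
  [ 0  9  6  12 ]
ρ2 ← 1/5·ρ2
  [ 1  7    2    7 ]
  [ 0  1  3/5  6/5 ]
  [ 0  2    1    2 ]
  [ 0  9    6   12 ]
ρ3 ← ρ3 − 2·ρ2
  [ 1  7     2     7 ]
  [ 0  1   3/5   6/5 ]
  [ 0  0  -1/5  -2/5 ]
  [ 0  9     6    12 ]
ρ4 ← ρ4 − 9·ρ2
  [ 1  7     2     7 ]
  [ 0  1   3/5   6/5 ]
  [ 0  0  -1/5  -2/5 ]
  [ 0  0   3/5   6/5 ]
ρ3 ← -5·ρ3
  [ 1  7    2    7 ]
  [ 0  1  3/5  6/5 ]
  [ 0  0    1    2 ]
  [ 0  0  3/5  6/5 ]
ρ4 ← ρ4 − 3/5·ρ3
  [ 1  7    2    7 ]
  [ 0  1  3/5  6/5 ]
  [ 0  0    1    2 ]
  [ 0  0    0    0 ]
ρ2 ← ρ2 − 3/5·ρ3
  [ 1  7  2  7 ]
  [ 0  1  0  0 ]
  [ 0  0  1  2 ]
  [ 0  0  0  0 ]
ρ1 ← ρ1 − 2·ρ3
  [ 1  7  0  3 ]
  [ 0  1  0  0 ]
  [ 0  0  1  2 ]
  [ 0  0  0  0 ]
ρ1 ← ρ1 − 7·ρ2
  [ 1  0  0  3 ]
  [ 0  1  0  0 ]
  [ 0  0  1  2 ]
  [ 0  0  0  0 ]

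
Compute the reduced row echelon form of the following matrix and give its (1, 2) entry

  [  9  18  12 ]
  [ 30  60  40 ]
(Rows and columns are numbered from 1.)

2

R1 ← 1/9·R1
  [  1   2  4/3 ]
  [ 30  60   40 ]
R2 ← R2 − 30·R1
  [ 1  2  4/3 ]
  [ 0  0    0 ]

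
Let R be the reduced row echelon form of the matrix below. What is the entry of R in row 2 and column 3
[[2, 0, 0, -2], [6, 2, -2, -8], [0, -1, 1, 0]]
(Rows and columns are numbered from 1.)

-1

r1 -> 1/2·r1
  [ 1   0   0  -1 ]
  [ 6   2  -2  -8 ]
  [ 0  -1   1   0 ]
r2 -> r2 − 6·r1
  [ 1   0   0  -1 ]
  [ 0   2  -2  -2 ]
  [ 0  -1   1   0 ]
r2 -> 1/2·r2
  [ 1   0   0  -1 ]
  [ 0   1  -1  -1 ]
  [ 0  -1   1   0 ]
r3 -> r3 + r2
  [ 1  0   0  -1 ]
  [ 0  1  -1  -1 ]
  [ 0  0   0  -1 ]
r3 -> -1·r3
  [ 1  0   0  -1 ]
  [ 0  1  -1  -1 ]
  [ 0  0   0   1 ]
r2 -> r2 + r3
  [ 1  0   0  -1 ]
  [ 0  1  -1   0 ]
  [ 0  0   0   1 ]
r1 -> r1 + r3
  [ 1  0   0  0 ]
  [ 0  1  -1  0 ]
  [ 0  0   0  1 ]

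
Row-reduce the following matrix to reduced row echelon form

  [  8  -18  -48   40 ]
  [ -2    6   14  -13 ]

[[1, 0, -3, 1/2], [0, 1, 4/3, -2]]

ρ1 ← 1/8·ρ1
ρ2 ← ρ2 + 2·ρ1
ρ2 ← 2/3·ρ2
ρ1 ← ρ1 + 9/4·ρ2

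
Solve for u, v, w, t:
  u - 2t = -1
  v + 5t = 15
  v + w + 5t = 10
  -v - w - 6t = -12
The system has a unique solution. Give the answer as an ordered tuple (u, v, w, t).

(3, 5, -5, 2)

Form the augmented matrix and row-reduce:
  [ 1   0   0  -2  |   -1 ]
  [ 0   1   0   5  |   15 ]
  [ 0   1   1   5  |   10 ]
  [ 0  -1  -1  -6  |  -12 ]
Subtract ρ2 from ρ3.
  [ 1   0   0  -2  |   -1 ]
  [ 0   1   0   5  |   15 ]
  [ 0   0   1   0  |   -5 ]
  [ 0  -1  -1  -6  |  -12 ]
Add ρ2 to ρ4.
  [ 1  0   0  -2  |  -1 ]
  [ 0  1   0   5  |  15 ]
  [ 0  0   1   0  |  -5 ]
  [ 0  0  -1  -1  |   3 ]
Add ρ3 to ρ4.
  [ 1  0  0  -2  |  -1 ]
  [ 0  1  0   5  |  15 ]
  [ 0  0  1   0  |  -5 ]
  [ 0  0  0  -1  |  -2 ]
Multiply ρ4 by -1.
  [ 1  0  0  -2  |  -1 ]
  [ 0  1  0   5  |  15 ]
  [ 0  0  1   0  |  -5 ]
  [ 0  0  0   1  |   2 ]
Subtract 5 times ρ4 from ρ2.
  [ 1  0  0  -2  |  -1 ]
  [ 0  1  0   0  |   5 ]
  [ 0  0  1   0  |  -5 ]
  [ 0  0  0   1  |   2 ]
Add 2 times ρ4 to ρ1.
  [ 1  0  0  0  |   3 ]
  [ 0  1  0  0  |   5 ]
  [ 0  0  1  0  |  -5 ]
  [ 0  0  0  1  |   2 ]
Reading off the last column: u = 3, v = 5, w = -5, t = 2.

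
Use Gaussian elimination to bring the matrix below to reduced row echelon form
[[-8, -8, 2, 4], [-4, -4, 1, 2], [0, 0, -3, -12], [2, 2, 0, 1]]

[[1, 1, 0, 1/2], [0, 0, 1, 4], [0, 0, 0, 0], [0, 0, 0, 0]]

Multiply r1 by -1/8.
  [  1   1  -1/4  -1/2 ]
  [ -4  -4     1     2 ]
  [  0   0    -3   -12 ]
  [  2   2     0     1 ]
Add 4 times r1 to r2.
  [ 1  1  -1/4  -1/2 ]
  [ 0  0     0     0 ]
  [ 0  0    -3   -12 ]
  [ 2  2     0     1 ]
Subtract 2 times r1 from r4.
  [ 1  1  -1/4  -1/2 ]
  [ 0  0     0     0 ]
  [ 0  0    -3   -12 ]
  [ 0  0   1/2     2 ]
Swap r2 and r3.
  [ 1  1  -1/4  -1/2 ]
  [ 0  0    -3   -12 ]
  [ 0  0     0     0 ]
  [ 0  0   1/2     2 ]
Multiply r2 by -1/3.
  [ 1  1  -1/4  -1/2 ]
  [ 0  0     1     4 ]
  [ 0  0     0     0 ]
  [ 0  0   1/2     2 ]
Subtract 1/2 times r2 from r4.
  [ 1  1  -1/4  -1/2 ]
  [ 0  0     1     4 ]
  [ 0  0     0     0 ]
  [ 0  0     0     0 ]
Add 1/4 times r2 to r1.
  [ 1  1  0  1/2 ]
  [ 0  0  1    4 ]
  [ 0  0  0    0 ]
  [ 0  0  0    0 ]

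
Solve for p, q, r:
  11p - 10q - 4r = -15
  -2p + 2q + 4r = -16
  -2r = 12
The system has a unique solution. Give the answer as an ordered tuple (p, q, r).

(1, 5, -6)

Form the augmented matrix and row-reduce:
  [ 11  -10  -4  |  -15 ]
  [ -2    2   4  |  -16 ]
  [  0    0  -2  |   12 ]
ρ1 ← 1/11·ρ1
  [  1  -10/11  -4/11  |  -15/11 ]
  [ -2       2      4  |     -16 ]
  [  0       0     -2  |      12 ]
ρ2 ← ρ2 + 2·ρ1
  [ 1  -10/11  -4/11  |   -15/11 ]
  [ 0    2/11  36/11  |  -206/11 ]
  [ 0       0     -2  |       12 ]
ρ2 ← 11/2·ρ2
  [ 1  -10/11  -4/11  |  -15/11 ]
  [ 0       1     18  |    -103 ]
  [ 0       0     -2  |      12 ]
ρ3 ← -1/2·ρ3
  [ 1  -10/11  -4/11  |  -15/11 ]
  [ 0       1     18  |    -103 ]
  [ 0       0      1  |      -6 ]
ρ2 ← ρ2 − 18·ρ3
  [ 1  -10/11  -4/11  |  -15/11 ]
  [ 0       1      0  |       5 ]
  [ 0       0      1  |      -6 ]
ρ1 ← ρ1 + 4/11·ρ3
  [ 1  -10/11  0  |  -39/11 ]
  [ 0       1  0  |       5 ]
  [ 0       0  1  |      -6 ]
ρ1 ← ρ1 + 10/11·ρ2
  [ 1  0  0  |   1 ]
  [ 0  1  0  |   5 ]
  [ 0  0  1  |  -6 ]
Reading off the last column: p = 1, q = 5, r = -6.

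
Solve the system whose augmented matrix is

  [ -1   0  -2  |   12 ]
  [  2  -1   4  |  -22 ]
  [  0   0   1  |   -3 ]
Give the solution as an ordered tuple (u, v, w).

(-6, -2, -3)

r1 -> -1·r1
  [ 1   0  2  |  -12 ]
  [ 2  -1  4  |  -22 ]
  [ 0   0  1  |   -3 ]
r2 -> r2 − 2·r1
  [ 1   0  2  |  -12 ]
  [ 0  -1  0  |    2 ]
  [ 0   0  1  |   -3 ]
r2 -> -1·r2
  [ 1  0  2  |  -12 ]
  [ 0  1  0  |   -2 ]
  [ 0  0  1  |   -3 ]
r1 -> r1 − 2·r3
  [ 1  0  0  |  -6 ]
  [ 0  1  0  |  -2 ]
  [ 0  0  1  |  -3 ]
Reading off the last column: u = -6, v = -2, w = -3.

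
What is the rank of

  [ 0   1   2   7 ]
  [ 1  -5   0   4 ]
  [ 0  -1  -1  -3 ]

rank = 3

R1 <-> R2
  [ 1  -5   0   4 ]
  [ 0   1   2   7 ]
  [ 0  -1  -1  -3 ]
R3 ← R3 + R2
  [ 1  -5  0  4 ]
  [ 0   1  2  7 ]
  [ 0   0  1  4 ]
R2 ← R2 − 2·R3
  [ 1  -5  0   4 ]
  [ 0   1  0  -1 ]
  [ 0   0  1   4 ]
R1 ← R1 + 5·R2
  [ 1  0  0  -1 ]
  [ 0  1  0  -1 ]
  [ 0  0  1   4 ]
The reduced form has 3 nonzero rows.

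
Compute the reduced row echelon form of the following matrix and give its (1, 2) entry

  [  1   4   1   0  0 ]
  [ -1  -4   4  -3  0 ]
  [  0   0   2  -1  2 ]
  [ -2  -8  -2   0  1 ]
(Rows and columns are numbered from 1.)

4

ρ2 ← ρ2 + ρ1
  [  1   4   1   0  0 ]
  [  0   0   5  -3  0 ]
  [  0   0   2  -1  2 ]
  [ -2  -8  -2   0  1 ]
ρ4 ← ρ4 + 2·ρ1
  [ 1  4  1   0  0 ]
  [ 0  0  5  -3  0 ]
  [ 0  0  2  -1  2 ]
  [ 0  0  0   0  1 ]
ρ2 ← 1/5·ρ2
  [ 1  4  1     0  0 ]
  [ 0  0  1  -3/5  0 ]
  [ 0  0  2    -1  2 ]
  [ 0  0  0     0  1 ]
ρ3 ← ρ3 − 2·ρ2
  [ 1  4  1     0  0 ]
  [ 0  0  1  -3/5  0 ]
  [ 0  0  0   1/5  2 ]
  [ 0  0  0     0  1 ]
ρ3 ← 5·ρ3
  [ 1  4  1     0   0 ]
  [ 0  0  1  -3/5   0 ]
  [ 0  0  0     1  10 ]
  [ 0  0  0     0   1 ]
ρ3 ← ρ3 − 10·ρ4
  [ 1  4  1     0  0 ]
  [ 0  0  1  -3/5  0 ]
  [ 0  0  0     1  0 ]
  [ 0  0  0     0  1 ]
ρ2 ← ρ2 + 3/5·ρ3
  [ 1  4  1  0  0 ]
  [ 0  0  1  0  0 ]
  [ 0  0  0  1  0 ]
  [ 0  0  0  0  1 ]
ρ1 ← ρ1 − ρ2
  [ 1  4  0  0  0 ]
  [ 0  0  1  0  0 ]
  [ 0  0  0  1  0 ]
  [ 0  0  0  0  1 ]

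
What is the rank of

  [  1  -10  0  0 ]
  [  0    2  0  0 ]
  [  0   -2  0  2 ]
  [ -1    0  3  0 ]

rank = 4

R4 ← R4 + R1
R2 ← 1/2·R2
R3 ← R3 + 2·R2
R4 ← R4 + 10·R2
R3 ↔ R4
R3 ← 1/3·R3
R4 ← 1/2·R4
R1 ← R1 + 10·R2
The reduced form has 4 nonzero rows.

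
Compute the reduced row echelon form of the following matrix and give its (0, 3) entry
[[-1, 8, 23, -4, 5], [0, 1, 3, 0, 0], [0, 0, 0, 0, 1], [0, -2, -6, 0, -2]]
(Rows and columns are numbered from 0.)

4

Multiply r1 by -1.
  [ 1  -8  -23  4  -5 ]
  [ 0   1    3  0   0 ]
  [ 0   0    0  0   1 ]
  [ 0  -2   -6  0  -2 ]
Add 2 times r2 to r4.
  [ 1  -8  -23  4  -5 ]
  [ 0   1    3  0   0 ]
  [ 0   0    0  0   1 ]
  [ 0   0    0  0  -2 ]
Add 2 times r3 to r4.
  [ 1  -8  -23  4  -5 ]
  [ 0   1    3  0   0 ]
  [ 0   0    0  0   1 ]
  [ 0   0    0  0   0 ]
Add 5 times r3 to r1.
  [ 1  -8  -23  4  0 ]
  [ 0   1    3  0  0 ]
  [ 0   0    0  0  1 ]
  [ 0   0    0  0  0 ]
Add 8 times r2 to r1.
  [ 1  0  1  4  0 ]
  [ 0  1  3  0  0 ]
  [ 0  0  0  0  1 ]
  [ 0  0  0  0  0 ]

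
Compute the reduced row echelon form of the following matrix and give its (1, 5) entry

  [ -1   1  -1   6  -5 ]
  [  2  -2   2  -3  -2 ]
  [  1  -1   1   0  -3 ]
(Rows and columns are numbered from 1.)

r1 -> -1·r1
  [ 1  -1  1  -6   5 ]
  [ 2  -2  2  -3  -2 ]
  [ 1  -1  1   0  -3 ]
r2 -> r2 − 2·r1
  [ 1  -1  1  -6    5 ]
  [ 0   0  0   9  -12 ]
  [ 1  -1  1   0   -3 ]
r3 -> r3 − r1
  [ 1  -1  1  -6    5 ]
  [ 0   0  0   9  -12 ]
  [ 0   0  0   6   -8 ]
r2 -> 1/9·r2
  [ 1  -1  1  -6     5 ]
  [ 0   0  0   1  -4/3 ]
  [ 0   0  0   6    -8 ]
r3 -> r3 − 6·r2
  [ 1  -1  1  -6     5 ]
  [ 0   0  0   1  -4/3 ]
  [ 0   0  0   0     0 ]
r1 -> r1 + 6·r2
  [ 1  -1  1  0    -3 ]
  [ 0   0  0  1  -4/3 ]
  [ 0   0  0  0     0 ]

-3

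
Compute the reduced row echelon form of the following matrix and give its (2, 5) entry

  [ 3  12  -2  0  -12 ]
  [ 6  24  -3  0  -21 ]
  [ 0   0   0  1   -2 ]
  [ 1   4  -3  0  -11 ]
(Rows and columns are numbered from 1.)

3

r1 ← 1/3·r1
  [ 1   4  -2/3  0   -4 ]
  [ 6  24    -3  0  -21 ]
  [ 0   0     0  1   -2 ]
  [ 1   4    -3  0  -11 ]
r2 ← r2 − 6·r1
  [ 1  4  -2/3  0   -4 ]
  [ 0  0     1  0    3 ]
  [ 0  0     0  1   -2 ]
  [ 1  4    -3  0  -11 ]
r4 ← r4 − r1
  [ 1  4  -2/3  0  -4 ]
  [ 0  0     1  0   3 ]
  [ 0  0     0  1  -2 ]
  [ 0  0  -7/3  0  -7 ]
r4 ← r4 + 7/3·r2
  [ 1  4  -2/3  0  -4 ]
  [ 0  0     1  0   3 ]
  [ 0  0     0  1  -2 ]
  [ 0  0     0  0   0 ]
r1 ← r1 + 2/3·r2
  [ 1  4  0  0  -2 ]
  [ 0  0  1  0   3 ]
  [ 0  0  0  1  -2 ]
  [ 0  0  0  0   0 ]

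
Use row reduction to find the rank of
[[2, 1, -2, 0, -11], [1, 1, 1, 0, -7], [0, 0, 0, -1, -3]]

rank = 3

R1 := 1/2·R1
  [ 1  1/2  -1   0  -11/2 ]
  [ 1    1   1   0     -7 ]
  [ 0    0   0  -1     -3 ]
R2 := R2 − R1
  [ 1  1/2  -1   0  -11/2 ]
  [ 0  1/2   2   0   -3/2 ]
  [ 0    0   0  -1     -3 ]
R2 := 2·R2
  [ 1  1/2  -1   0  -11/2 ]
  [ 0    1   4   0     -3 ]
  [ 0    0   0  -1     -3 ]
R3 := -1·R3
  [ 1  1/2  -1  0  -11/2 ]
  [ 0    1   4  0     -3 ]
  [ 0    0   0  1      3 ]
R1 := R1 − 1/2·R2
  [ 1  0  -3  0  -4 ]
  [ 0  1   4  0  -3 ]
  [ 0  0   0  1   3 ]
The reduced form has 3 nonzero rows.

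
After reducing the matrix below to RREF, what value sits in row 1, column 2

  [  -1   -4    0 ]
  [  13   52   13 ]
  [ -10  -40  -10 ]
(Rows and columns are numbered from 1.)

R1 := -1·R1
  [   1    4    0 ]
  [  13   52   13 ]
  [ -10  -40  -10 ]
R2 := R2 − 13·R1
  [   1    4    0 ]
  [   0    0   13 ]
  [ -10  -40  -10 ]
R3 := R3 + 10·R1
  [ 1  4    0 ]
  [ 0  0   13 ]
  [ 0  0  -10 ]
R2 := 1/13·R2
  [ 1  4    0 ]
  [ 0  0    1 ]
  [ 0  0  -10 ]
R3 := R3 + 10·R2
  [ 1  4  0 ]
  [ 0  0  1 ]
  [ 0  0  0 ]

4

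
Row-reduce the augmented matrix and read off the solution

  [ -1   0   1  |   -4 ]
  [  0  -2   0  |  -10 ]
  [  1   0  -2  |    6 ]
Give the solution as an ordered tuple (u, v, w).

Multiply ρ1 by -1.
Subtract ρ1 from ρ3.
Multiply ρ2 by -1/2.
Multiply ρ3 by -1.
Add ρ3 to ρ1.
Reading off the last column: u = 2, v = 5, w = -2.

(2, 5, -2)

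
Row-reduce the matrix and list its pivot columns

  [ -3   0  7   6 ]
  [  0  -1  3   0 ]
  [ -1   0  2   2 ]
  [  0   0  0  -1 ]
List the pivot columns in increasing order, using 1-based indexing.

Multiply R1 by -1/3.
  [  1   0  -7/3  -2 ]
  [  0  -1     3   0 ]
  [ -1   0     2   2 ]
  [  0   0     0  -1 ]
Add R1 to R3.
  [ 1   0  -7/3  -2 ]
  [ 0  -1     3   0 ]
  [ 0   0  -1/3   0 ]
  [ 0   0     0  -1 ]
Multiply R2 by -1.
  [ 1  0  -7/3  -2 ]
  [ 0  1    -3   0 ]
  [ 0  0  -1/3   0 ]
  [ 0  0     0  -1 ]
Multiply R3 by -3.
  [ 1  0  -7/3  -2 ]
  [ 0  1    -3   0 ]
  [ 0  0     1   0 ]
  [ 0  0     0  -1 ]
Multiply R4 by -1.
  [ 1  0  -7/3  -2 ]
  [ 0  1    -3   0 ]
  [ 0  0     1   0 ]
  [ 0  0     0   1 ]
Add 2 times R4 to R1.
  [ 1  0  -7/3  0 ]
  [ 0  1    -3  0 ]
  [ 0  0     1  0 ]
  [ 0  0     0  1 ]
Add 3 times R3 to R2.
  [ 1  0  -7/3  0 ]
  [ 0  1     0  0 ]
  [ 0  0     1  0 ]
  [ 0  0     0  1 ]
Add 7/3 times R3 to R1.
  [ 1  0  0  0 ]
  [ 0  1  0  0 ]
  [ 0  0  1  0 ]
  [ 0  0  0  1 ]
Pivot columns are the columns containing a leading 1.

1, 2, 3, 4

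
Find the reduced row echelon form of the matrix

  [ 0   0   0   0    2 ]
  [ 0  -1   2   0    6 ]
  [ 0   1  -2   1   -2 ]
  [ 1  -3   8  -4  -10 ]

[[1, 0, 2, 0, 0], [0, 1, -2, 0, 0], [0, 0, 0, 1, 0], [0, 0, 0, 0, 1]]

ρ1 <-> ρ4
  [ 1  -3   8  -4  -10 ]
  [ 0  -1   2   0    6 ]
  [ 0   1  -2   1   -2 ]
  [ 0   0   0   0    2 ]
ρ2 ← -1·ρ2
  [ 1  -3   8  -4  -10 ]
  [ 0   1  -2   0   -6 ]
  [ 0   1  -2   1   -2 ]
  [ 0   0   0   0    2 ]
ρ3 ← ρ3 − ρ2
  [ 1  -3   8  -4  -10 ]
  [ 0   1  -2   0   -6 ]
  [ 0   0   0   1    4 ]
  [ 0   0   0   0    2 ]
ρ4 ← 1/2·ρ4
  [ 1  -3   8  -4  -10 ]
  [ 0   1  -2   0   -6 ]
  [ 0   0   0   1    4 ]
  [ 0   0   0   0    1 ]
ρ3 ← ρ3 − 4·ρ4
  [ 1  -3   8  -4  -10 ]
  [ 0   1  -2   0   -6 ]
  [ 0   0   0   1    0 ]
  [ 0   0   0   0    1 ]
ρ2 ← ρ2 + 6·ρ4
  [ 1  -3   8  -4  -10 ]
  [ 0   1  -2   0    0 ]
  [ 0   0   0   1    0 ]
  [ 0   0   0   0    1 ]
ρ1 ← ρ1 + 10·ρ4
  [ 1  -3   8  -4  0 ]
  [ 0   1  -2   0  0 ]
  [ 0   0   0   1  0 ]
  [ 0   0   0   0  1 ]
ρ1 ← ρ1 + 4·ρ3
  [ 1  -3   8  0  0 ]
  [ 0   1  -2  0  0 ]
  [ 0   0   0  1  0 ]
  [ 0   0   0  0  1 ]
ρ1 ← ρ1 + 3·ρ2
  [ 1  0   2  0  0 ]
  [ 0  1  -2  0  0 ]
  [ 0  0   0  1  0 ]
  [ 0  0   0  0  1 ]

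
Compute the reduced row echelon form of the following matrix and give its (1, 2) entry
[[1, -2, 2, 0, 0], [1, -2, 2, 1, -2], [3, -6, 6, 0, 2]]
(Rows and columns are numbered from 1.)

-2

ρ2 -> ρ2 − ρ1
  [ 1  -2  2  0   0 ]
  [ 0   0  0  1  -2 ]
  [ 3  -6  6  0   2 ]
ρ3 -> ρ3 − 3·ρ1
  [ 1  -2  2  0   0 ]
  [ 0   0  0  1  -2 ]
  [ 0   0  0  0   2 ]
ρ3 -> 1/2·ρ3
  [ 1  -2  2  0   0 ]
  [ 0   0  0  1  -2 ]
  [ 0   0  0  0   1 ]
ρ2 -> ρ2 + 2·ρ3
  [ 1  -2  2  0  0 ]
  [ 0   0  0  1  0 ]
  [ 0   0  0  0  1 ]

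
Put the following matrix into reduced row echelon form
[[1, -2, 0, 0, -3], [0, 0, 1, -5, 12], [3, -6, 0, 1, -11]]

[[1, -2, 0, 0, -3], [0, 0, 1, 0, 2], [0, 0, 0, 1, -2]]

Subtract 3 times r1 from r3.
Add 5 times r3 to r2.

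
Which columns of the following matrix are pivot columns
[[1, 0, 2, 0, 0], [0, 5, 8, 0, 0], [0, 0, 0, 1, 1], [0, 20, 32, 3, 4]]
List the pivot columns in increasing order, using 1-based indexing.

R2 ← 1/5·R2
R4 ← R4 − 20·R2
R4 ← R4 − 3·R3
R3 ← R3 − R4
Pivot columns are the columns containing a leading 1.

1, 2, 4, 5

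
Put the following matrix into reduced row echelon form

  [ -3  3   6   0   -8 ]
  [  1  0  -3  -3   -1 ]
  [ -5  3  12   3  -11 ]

[[1, 0, -3, 0, 4], [0, 1, -1, 0, 4/3], [0, 0, 0, 1, 5/3]]

Multiply ρ1 by -1/3.
Subtract ρ1 from ρ2.
Add 5 times ρ1 to ρ3.
Add 2 times ρ2 to ρ3.
Multiply ρ3 by -1/3.
Add 3 times ρ3 to ρ2.
Add ρ2 to ρ1.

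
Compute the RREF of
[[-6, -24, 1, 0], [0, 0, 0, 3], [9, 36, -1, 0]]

Multiply ρ1 by -1/6.
  [ 1   4  -1/6  0 ]
  [ 0   0     0  3 ]
  [ 9  36    -1  0 ]
Subtract 9 times ρ1 from ρ3.
  [ 1  4  -1/6  0 ]
  [ 0  0     0  3 ]
  [ 0  0   1/2  0 ]
Swap ρ2 and ρ3.
  [ 1  4  -1/6  0 ]
  [ 0  0   1/2  0 ]
  [ 0  0     0  3 ]
Multiply ρ2 by 2.
  [ 1  4  -1/6  0 ]
  [ 0  0     1  0 ]
  [ 0  0     0  3 ]
Multiply ρ3 by 1/3.
  [ 1  4  -1/6  0 ]
  [ 0  0     1  0 ]
  [ 0  0     0  1 ]
Add 1/6 times ρ2 to ρ1.
  [ 1  4  0  0 ]
  [ 0  0  1  0 ]
  [ 0  0  0  1 ]

[[1, 4, 0, 0], [0, 0, 1, 0], [0, 0, 0, 1]]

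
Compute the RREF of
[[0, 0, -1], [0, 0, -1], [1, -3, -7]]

[[1, -3, 0], [0, 0, 1], [0, 0, 0]]

Swap ρ1 and ρ3.
  [ 1  -3  -7 ]
  [ 0   0  -1 ]
  [ 0   0  -1 ]
Multiply ρ2 by -1.
  [ 1  -3  -7 ]
  [ 0   0   1 ]
  [ 0   0  -1 ]
Add ρ2 to ρ3.
  [ 1  -3  -7 ]
  [ 0   0   1 ]
  [ 0   0   0 ]
Add 7 times ρ2 to ρ1.
  [ 1  -3  0 ]
  [ 0   0  1 ]
  [ 0   0  0 ]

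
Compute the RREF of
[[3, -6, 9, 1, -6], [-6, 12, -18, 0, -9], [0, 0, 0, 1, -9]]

[[1, -2, 3, 0, 0], [0, 0, 0, 1, 0], [0, 0, 0, 0, 1]]

r1 -> 1/3·r1
  [  1  -2    3  1/3  -2 ]
  [ -6  12  -18    0  -9 ]
  [  0   0    0    1  -9 ]
r2 -> r2 + 6·r1
  [ 1  -2  3  1/3   -2 ]
  [ 0   0  0    2  -21 ]
  [ 0   0  0    1   -9 ]
r2 -> 1/2·r2
  [ 1  -2  3  1/3     -2 ]
  [ 0   0  0    1  -21/2 ]
  [ 0   0  0    1     -9 ]
r3 -> r3 − r2
  [ 1  -2  3  1/3     -2 ]
  [ 0   0  0    1  -21/2 ]
  [ 0   0  0    0    3/2 ]
r3 -> 2/3·r3
  [ 1  -2  3  1/3     -2 ]
  [ 0   0  0    1  -21/2 ]
  [ 0   0  0    0      1 ]
r2 -> r2 + 21/2·r3
  [ 1  -2  3  1/3  -2 ]
  [ 0   0  0    1   0 ]
  [ 0   0  0    0   1 ]
r1 -> r1 + 2·r3
  [ 1  -2  3  1/3  0 ]
  [ 0   0  0    1  0 ]
  [ 0   0  0    0  1 ]
r1 -> r1 − 1/3·r2
  [ 1  -2  3  0  0 ]
  [ 0   0  0  1  0 ]
  [ 0   0  0  0  1 ]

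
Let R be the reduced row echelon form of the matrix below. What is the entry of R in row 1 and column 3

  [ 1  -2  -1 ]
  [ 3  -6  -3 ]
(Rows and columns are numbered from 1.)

R2 -> R2 − 3·R1

-1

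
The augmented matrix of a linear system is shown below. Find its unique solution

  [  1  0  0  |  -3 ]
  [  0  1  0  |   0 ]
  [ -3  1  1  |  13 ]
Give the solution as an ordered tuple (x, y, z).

(-3, 0, 4)

r3 → r3 + 3·r1
  [ 1  0  0  |  -3 ]
  [ 0  1  0  |   0 ]
  [ 0  1  1  |   4 ]
r3 → r3 − r2
  [ 1  0  0  |  -3 ]
  [ 0  1  0  |   0 ]
  [ 0  0  1  |   4 ]
Reading off the last column: x = -3, y = 0, z = 4.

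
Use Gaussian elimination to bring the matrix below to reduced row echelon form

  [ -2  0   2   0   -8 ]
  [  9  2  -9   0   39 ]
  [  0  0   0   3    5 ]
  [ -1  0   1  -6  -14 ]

Multiply r1 by -1/2.
  [  1  0  -1   0    4 ]
  [  9  2  -9   0   39 ]
  [  0  0   0   3    5 ]
  [ -1  0   1  -6  -14 ]
Subtract 9 times r1 from r2.
  [  1  0  -1   0    4 ]
  [  0  2   0   0    3 ]
  [  0  0   0   3    5 ]
  [ -1  0   1  -6  -14 ]
Add r1 to r4.
  [ 1  0  -1   0    4 ]
  [ 0  2   0   0    3 ]
  [ 0  0   0   3    5 ]
  [ 0  0   0  -6  -10 ]
Multiply r2 by 1/2.
  [ 1  0  -1   0    4 ]
  [ 0  1   0   0  3/2 ]
  [ 0  0   0   3    5 ]
  [ 0  0   0  -6  -10 ]
Multiply r3 by 1/3.
  [ 1  0  -1   0    4 ]
  [ 0  1   0   0  3/2 ]
  [ 0  0   0   1  5/3 ]
  [ 0  0   0  -6  -10 ]
Add 6 times r3 to r4.
  [ 1  0  -1  0    4 ]
  [ 0  1   0  0  3/2 ]
  [ 0  0   0  1  5/3 ]
  [ 0  0   0  0    0 ]

[[1, 0, -1, 0, 4], [0, 1, 0, 0, 3/2], [0, 0, 0, 1, 5/3], [0, 0, 0, 0, 0]]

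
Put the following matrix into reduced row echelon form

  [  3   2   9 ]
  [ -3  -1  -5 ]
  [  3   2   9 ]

[[1, 0, 1/3], [0, 1, 4], [0, 0, 0]]

R1 ← 1/3·R1
  [  1  2/3   3 ]
  [ -3   -1  -5 ]
  [  3    2   9 ]
R2 ← R2 + 3·R1
  [ 1  2/3  3 ]
  [ 0    1  4 ]
  [ 3    2  9 ]
R3 ← R3 − 3·R1
  [ 1  2/3  3 ]
  [ 0    1  4 ]
  [ 0    0  0 ]
R1 ← R1 − 2/3·R2
  [ 1  0  1/3 ]
  [ 0  1    4 ]
  [ 0  0    0 ]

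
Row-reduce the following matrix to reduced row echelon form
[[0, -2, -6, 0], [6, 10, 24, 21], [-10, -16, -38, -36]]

R1 <=> R2
  [   6   10   24   21 ]
  [   0   -2   -6    0 ]
  [ -10  -16  -38  -36 ]
R1 := 1/6·R1
  [   1  5/3    4  7/2 ]
  [   0   -2   -6    0 ]
  [ -10  -16  -38  -36 ]
R3 := R3 + 10·R1
  [ 1  5/3   4  7/2 ]
  [ 0   -2  -6    0 ]
  [ 0  2/3   2   -1 ]
R2 := -1/2·R2
  [ 1  5/3  4  7/2 ]
  [ 0    1  3    0 ]
  [ 0  2/3  2   -1 ]
R3 := R3 − 2/3·R2
  [ 1  5/3  4  7/2 ]
  [ 0    1  3    0 ]
  [ 0    0  0   -1 ]
R3 := -1·R3
  [ 1  5/3  4  7/2 ]
  [ 0    1  3    0 ]
  [ 0    0  0    1 ]
R1 := R1 − 7/2·R3
  [ 1  5/3  4  0 ]
  [ 0    1  3  0 ]
  [ 0    0  0  1 ]
R1 := R1 − 5/3·R2
  [ 1  0  -1  0 ]
  [ 0  1   3  0 ]
  [ 0  0   0  1 ]

[[1, 0, -1, 0], [0, 1, 3, 0], [0, 0, 0, 1]]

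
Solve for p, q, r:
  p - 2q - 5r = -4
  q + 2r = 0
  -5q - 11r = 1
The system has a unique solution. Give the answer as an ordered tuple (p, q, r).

Form the augmented matrix and row-reduce:
  [ 1  -2   -5  |  -4 ]
  [ 0   1    2  |   0 ]
  [ 0  -5  -11  |   1 ]
r3 -> r3 + 5·r2
  [ 1  -2  -5  |  -4 ]
  [ 0   1   2  |   0 ]
  [ 0   0  -1  |   1 ]
r3 -> -1·r3
  [ 1  -2  -5  |  -4 ]
  [ 0   1   2  |   0 ]
  [ 0   0   1  |  -1 ]
r2 -> r2 − 2·r3
  [ 1  -2  -5  |  -4 ]
  [ 0   1   0  |   2 ]
  [ 0   0   1  |  -1 ]
r1 -> r1 + 5·r3
  [ 1  -2  0  |  -9 ]
  [ 0   1  0  |   2 ]
  [ 0   0  1  |  -1 ]
r1 -> r1 + 2·r2
  [ 1  0  0  |  -5 ]
  [ 0  1  0  |   2 ]
  [ 0  0  1  |  -1 ]
Reading off the last column: p = -5, q = 2, r = -1.

(-5, 2, -1)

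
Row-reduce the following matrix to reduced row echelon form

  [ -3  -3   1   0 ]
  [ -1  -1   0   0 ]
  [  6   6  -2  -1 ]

[[1, 1, 0, 0], [0, 0, 1, 0], [0, 0, 0, 1]]

R1 -> -1/3·R1
  [  1   1  -1/3   0 ]
  [ -1  -1     0   0 ]
  [  6   6    -2  -1 ]
R2 -> R2 + R1
  [ 1  1  -1/3   0 ]
  [ 0  0  -1/3   0 ]
  [ 6  6    -2  -1 ]
R3 -> R3 − 6·R1
  [ 1  1  -1/3   0 ]
  [ 0  0  -1/3   0 ]
  [ 0  0     0  -1 ]
R2 -> -3·R2
  [ 1  1  -1/3   0 ]
  [ 0  0     1   0 ]
  [ 0  0     0  -1 ]
R3 -> -1·R3
  [ 1  1  -1/3  0 ]
  [ 0  0     1  0 ]
  [ 0  0     0  1 ]
R1 -> R1 + 1/3·R2
  [ 1  1  0  0 ]
  [ 0  0  1  0 ]
  [ 0  0  0  1 ]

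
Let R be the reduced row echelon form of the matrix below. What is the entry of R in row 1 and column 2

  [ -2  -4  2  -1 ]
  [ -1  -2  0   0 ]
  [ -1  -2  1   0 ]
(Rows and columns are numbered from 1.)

2

r1 -> -1/2·r1
  [  1   2  -1  1/2 ]
  [ -1  -2   0    0 ]
  [ -1  -2   1    0 ]
r2 -> r2 + r1
  [  1   2  -1  1/2 ]
  [  0   0  -1  1/2 ]
  [ -1  -2   1    0 ]
r3 -> r3 + r1
  [ 1  2  -1  1/2 ]
  [ 0  0  -1  1/2 ]
  [ 0  0   0  1/2 ]
r2 -> -1·r2
  [ 1  2  -1   1/2 ]
  [ 0  0   1  -1/2 ]
  [ 0  0   0   1/2 ]
r3 -> 2·r3
  [ 1  2  -1   1/2 ]
  [ 0  0   1  -1/2 ]
  [ 0  0   0     1 ]
r2 -> r2 + 1/2·r3
  [ 1  2  -1  1/2 ]
  [ 0  0   1    0 ]
  [ 0  0   0    1 ]
r1 -> r1 − 1/2·r3
  [ 1  2  -1  0 ]
  [ 0  0   1  0 ]
  [ 0  0   0  1 ]
r1 -> r1 + r2
  [ 1  2  0  0 ]
  [ 0  0  1  0 ]
  [ 0  0  0  1 ]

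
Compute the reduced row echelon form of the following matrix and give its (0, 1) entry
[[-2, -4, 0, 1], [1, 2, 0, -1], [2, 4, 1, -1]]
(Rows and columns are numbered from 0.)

2

R1 -> -1/2·R1
R2 -> R2 − R1
R3 -> R3 − 2·R1
R2 <=> R3
R3 -> -2·R3
R1 -> R1 + 1/2·R3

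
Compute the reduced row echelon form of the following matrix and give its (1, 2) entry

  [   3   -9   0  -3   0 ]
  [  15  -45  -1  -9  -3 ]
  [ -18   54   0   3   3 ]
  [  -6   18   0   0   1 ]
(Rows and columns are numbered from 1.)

-3

ρ1 ← 1/3·ρ1
  [   1   -3   0  -1   0 ]
  [  15  -45  -1  -9  -3 ]
  [ -18   54   0   3   3 ]
  [  -6   18   0   0   1 ]
ρ2 ← ρ2 − 15·ρ1
  [   1  -3   0  -1   0 ]
  [   0   0  -1   6  -3 ]
  [ -18  54   0   3   3 ]
  [  -6  18   0   0   1 ]
ρ3 ← ρ3 + 18·ρ1
  [  1  -3   0   -1   0 ]
  [  0   0  -1    6  -3 ]
  [  0   0   0  -15   3 ]
  [ -6  18   0    0   1 ]
ρ4 ← ρ4 + 6·ρ1
  [ 1  -3   0   -1   0 ]
  [ 0   0  -1    6  -3 ]
  [ 0   0   0  -15   3 ]
  [ 0   0   0   -6   1 ]
ρ2 ← -1·ρ2
  [ 1  -3  0   -1  0 ]
  [ 0   0  1   -6  3 ]
  [ 0   0  0  -15  3 ]
  [ 0   0  0   -6  1 ]
ρ3 ← -1/15·ρ3
  [ 1  -3  0  -1     0 ]
  [ 0   0  1  -6     3 ]
  [ 0   0  0   1  -1/5 ]
  [ 0   0  0  -6     1 ]
ρ4 ← ρ4 + 6·ρ3
  [ 1  -3  0  -1     0 ]
  [ 0   0  1  -6     3 ]
  [ 0   0  0   1  -1/5 ]
  [ 0   0  0   0  -1/5 ]
ρ4 ← -5·ρ4
  [ 1  -3  0  -1     0 ]
  [ 0   0  1  -6     3 ]
  [ 0   0  0   1  -1/5 ]
  [ 0   0  0   0     1 ]
ρ3 ← ρ3 + 1/5·ρ4
  [ 1  -3  0  -1  0 ]
  [ 0   0  1  -6  3 ]
  [ 0   0  0   1  0 ]
  [ 0   0  0   0  1 ]
ρ2 ← ρ2 − 3·ρ4
  [ 1  -3  0  -1  0 ]
  [ 0   0  1  -6  0 ]
  [ 0   0  0   1  0 ]
  [ 0   0  0   0  1 ]
ρ2 ← ρ2 + 6·ρ3
  [ 1  -3  0  -1  0 ]
  [ 0   0  1   0  0 ]
  [ 0   0  0   1  0 ]
  [ 0   0  0   0  1 ]
ρ1 ← ρ1 + ρ3
  [ 1  -3  0  0  0 ]
  [ 0   0  1  0  0 ]
  [ 0   0  0  1  0 ]
  [ 0   0  0  0  1 ]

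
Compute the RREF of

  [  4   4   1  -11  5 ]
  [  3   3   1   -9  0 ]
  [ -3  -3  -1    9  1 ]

[[1, 1, 0, -2, 0], [0, 0, 1, -3, 0], [0, 0, 0, 0, 1]]

R1 → 1/4·R1
  [  1   1  1/4  -11/4  5/4 ]
  [  3   3    1     -9    0 ]
  [ -3  -3   -1      9    1 ]
R2 → R2 − 3·R1
  [  1   1  1/4  -11/4    5/4 ]
  [  0   0  1/4   -3/4  -15/4 ]
  [ -3  -3   -1      9      1 ]
R3 → R3 + 3·R1
  [ 1  1   1/4  -11/4    5/4 ]
  [ 0  0   1/4   -3/4  -15/4 ]
  [ 0  0  -1/4    3/4   19/4 ]
R2 → 4·R2
  [ 1  1   1/4  -11/4   5/4 ]
  [ 0  0     1     -3   -15 ]
  [ 0  0  -1/4    3/4  19/4 ]
R3 → R3 + 1/4·R2
  [ 1  1  1/4  -11/4  5/4 ]
  [ 0  0    1     -3  -15 ]
  [ 0  0    0      0    1 ]
R2 → R2 + 15·R3
  [ 1  1  1/4  -11/4  5/4 ]
  [ 0  0    1     -3    0 ]
  [ 0  0    0      0    1 ]
R1 → R1 − 5/4·R3
  [ 1  1  1/4  -11/4  0 ]
  [ 0  0    1     -3  0 ]
  [ 0  0    0      0  1 ]
R1 → R1 − 1/4·R2
  [ 1  1  0  -2  0 ]
  [ 0  0  1  -3  0 ]
  [ 0  0  0   0  1 ]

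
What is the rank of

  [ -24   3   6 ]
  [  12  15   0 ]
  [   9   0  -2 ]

R1 ← -1/24·R1
  [  1  -1/8  -1/4 ]
  [ 12    15     0 ]
  [  9     0    -2 ]
R2 ← R2 − 12·R1
  [ 1  -1/8  -1/4 ]
  [ 0  33/2     3 ]
  [ 9     0    -2 ]
R3 ← R3 − 9·R1
  [ 1  -1/8  -1/4 ]
  [ 0  33/2     3 ]
  [ 0   9/8   1/4 ]
R2 ← 2/33·R2
  [ 1  -1/8  -1/4 ]
  [ 0     1  2/11 ]
  [ 0   9/8   1/4 ]
R3 ← R3 − 9/8·R2
  [ 1  -1/8  -1/4 ]
  [ 0     1  2/11 ]
  [ 0     0  1/22 ]
R3 ← 22·R3
  [ 1  -1/8  -1/4 ]
  [ 0     1  2/11 ]
  [ 0     0     1 ]
R2 ← R2 − 2/11·R3
  [ 1  -1/8  -1/4 ]
  [ 0     1     0 ]
  [ 0     0     1 ]
R1 ← R1 + 1/4·R3
  [ 1  -1/8  0 ]
  [ 0     1  0 ]
  [ 0     0  1 ]
R1 ← R1 + 1/8·R2
  [ 1  0  0 ]
  [ 0  1  0 ]
  [ 0  0  1 ]
The reduced form has 3 nonzero rows.

rank = 3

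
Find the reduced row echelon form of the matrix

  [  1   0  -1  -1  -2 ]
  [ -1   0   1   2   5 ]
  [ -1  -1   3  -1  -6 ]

r2 := r2 + r1
  [  1   0  -1  -1  -2 ]
  [  0   0   0   1   3 ]
  [ -1  -1   3  -1  -6 ]
r3 := r3 + r1
  [ 1   0  -1  -1  -2 ]
  [ 0   0   0   1   3 ]
  [ 0  -1   2  -2  -8 ]
r2 <=> r3
  [ 1   0  -1  -1  -2 ]
  [ 0  -1   2  -2  -8 ]
  [ 0   0   0   1   3 ]
r2 := -1·r2
  [ 1  0  -1  -1  -2 ]
  [ 0  1  -2   2   8 ]
  [ 0  0   0   1   3 ]
r2 := r2 − 2·r3
  [ 1  0  -1  -1  -2 ]
  [ 0  1  -2   0   2 ]
  [ 0  0   0   1   3 ]
r1 := r1 + r3
  [ 1  0  -1  0  1 ]
  [ 0  1  -2  0  2 ]
  [ 0  0   0  1  3 ]

[[1, 0, -1, 0, 1], [0, 1, -2, 0, 2], [0, 0, 0, 1, 3]]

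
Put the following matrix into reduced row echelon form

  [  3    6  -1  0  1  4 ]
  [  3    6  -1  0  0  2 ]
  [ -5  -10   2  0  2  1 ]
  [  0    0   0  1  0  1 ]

r1 -> 1/3·r1
  [  1    2  -1/3  0  1/3  4/3 ]
  [  3    6    -1  0    0    2 ]
  [ -5  -10     2  0    2    1 ]
  [  0    0     0  1    0    1 ]
r2 -> r2 − 3·r1
  [  1    2  -1/3  0  1/3  4/3 ]
  [  0    0     0  0   -1   -2 ]
  [ -5  -10     2  0    2    1 ]
  [  0    0     0  1    0    1 ]
r3 -> r3 + 5·r1
  [ 1  2  -1/3  0   1/3   4/3 ]
  [ 0  0     0  0    -1    -2 ]
  [ 0  0   1/3  0  11/3  23/3 ]
  [ 0  0     0  1     0     1 ]
r2 <=> r3
  [ 1  2  -1/3  0   1/3   4/3 ]
  [ 0  0   1/3  0  11/3  23/3 ]
  [ 0  0     0  0    -1    -2 ]
  [ 0  0     0  1     0     1 ]
r2 -> 3·r2
  [ 1  2  -1/3  0  1/3  4/3 ]
  [ 0  0     1  0   11   23 ]
  [ 0  0     0  0   -1   -2 ]
  [ 0  0     0  1    0    1 ]
r3 <=> r4
  [ 1  2  -1/3  0  1/3  4/3 ]
  [ 0  0     1  0   11   23 ]
  [ 0  0     0  1    0    1 ]
  [ 0  0     0  0   -1   -2 ]
r4 -> -1·r4
  [ 1  2  -1/3  0  1/3  4/3 ]
  [ 0  0     1  0   11   23 ]
  [ 0  0     0  1    0    1 ]
  [ 0  0     0  0    1    2 ]
r2 -> r2 − 11·r4
  [ 1  2  -1/3  0  1/3  4/3 ]
  [ 0  0     1  0    0    1 ]
  [ 0  0     0  1    0    1 ]
  [ 0  0     0  0    1    2 ]
r1 -> r1 − 1/3·r4
  [ 1  2  -1/3  0  0  2/3 ]
  [ 0  0     1  0  0    1 ]
  [ 0  0     0  1  0    1 ]
  [ 0  0     0  0  1    2 ]
r1 -> r1 + 1/3·r2
  [ 1  2  0  0  0  1 ]
  [ 0  0  1  0  0  1 ]
  [ 0  0  0  1  0  1 ]
  [ 0  0  0  0  1  2 ]

[[1, 2, 0, 0, 0, 1], [0, 0, 1, 0, 0, 1], [0, 0, 0, 1, 0, 1], [0, 0, 0, 0, 1, 2]]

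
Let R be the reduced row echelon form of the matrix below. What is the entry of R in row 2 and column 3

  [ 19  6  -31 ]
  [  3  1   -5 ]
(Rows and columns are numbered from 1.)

R1 -> 1/19·R1
  [ 1  6/19  -31/19 ]
  [ 3     1      -5 ]
R2 -> R2 − 3·R1
  [ 1  6/19  -31/19 ]
  [ 0  1/19   -2/19 ]
R2 -> 19·R2
  [ 1  6/19  -31/19 ]
  [ 0     1      -2 ]
R1 -> R1 − 6/19·R2
  [ 1  0  -1 ]
  [ 0  1  -2 ]

-2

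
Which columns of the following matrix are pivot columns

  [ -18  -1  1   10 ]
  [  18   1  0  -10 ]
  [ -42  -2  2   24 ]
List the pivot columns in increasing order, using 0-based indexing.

0, 1, 2

R1 → -1/18·R1
  [   1  1/18  -1/18  -5/9 ]
  [  18     1      0   -10 ]
  [ -42    -2      2    24 ]
R2 → R2 − 18·R1
  [   1  1/18  -1/18  -5/9 ]
  [   0     0      1     0 ]
  [ -42    -2      2    24 ]
R3 → R3 + 42·R1
  [ 1  1/18  -1/18  -5/9 ]
  [ 0     0      1     0 ]
  [ 0   1/3   -1/3   2/3 ]
R2 <-> R3
  [ 1  1/18  -1/18  -5/9 ]
  [ 0   1/3   -1/3   2/3 ]
  [ 0     0      1     0 ]
R2 → 3·R2
  [ 1  1/18  -1/18  -5/9 ]
  [ 0     1     -1     2 ]
  [ 0     0      1     0 ]
R2 → R2 + R3
  [ 1  1/18  -1/18  -5/9 ]
  [ 0     1      0     2 ]
  [ 0     0      1     0 ]
R1 → R1 + 1/18·R3
  [ 1  1/18  0  -5/9 ]
  [ 0     1  0     2 ]
  [ 0     0  1     0 ]
R1 → R1 − 1/18·R2
  [ 1  0  0  -2/3 ]
  [ 0  1  0     2 ]
  [ 0  0  1     0 ]
Pivot columns are the columns containing a leading 1.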